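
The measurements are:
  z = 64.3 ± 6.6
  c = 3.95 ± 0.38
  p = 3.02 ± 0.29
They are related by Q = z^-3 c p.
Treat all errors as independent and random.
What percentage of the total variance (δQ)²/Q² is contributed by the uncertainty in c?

8.17%

(δQ/Q)² = (-3·δz/z)² + (1·δc/c)² + (1·δp/p)²
  z term: (-3×0.103)² = 0.0948
  c term: (1×0.0962)² = 0.00925
  p term: (1×0.0960)² = 0.00922
Total = 0.113. Share from c = 0.00925/0.113 = 0.0817.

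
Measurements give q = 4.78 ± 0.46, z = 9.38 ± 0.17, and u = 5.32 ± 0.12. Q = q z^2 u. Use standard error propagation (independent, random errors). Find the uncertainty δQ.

236

Q is a product of powers, so relative uncertainties combine in quadrature:
  (1·δq/q)² = (1×0.0962)² = 0.00926;  (2·δz/z)² = (2×0.0181)² = 0.00131;  (1·δu/u)² = (1×0.0226)² = 0.000509
δQ/Q = √(0.0111) = 0.105
Q = 2240, so δQ = 0.105 × 2240 = 236.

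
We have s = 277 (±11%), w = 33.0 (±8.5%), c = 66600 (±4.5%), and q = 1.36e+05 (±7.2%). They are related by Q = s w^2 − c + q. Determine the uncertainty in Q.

61900

Let p = s·w^2 = 3.02e+05. δp/p = √((1·δs/s)² + (2·δw/w)²) = √(0.0121 + 0.0289) = 0.202, so δp = 61100.
Q = p − c + q: δQ = √(δp² + δc² + δq²) = √(3.73e+09 + 8.98e+06 + 9.59e+07) = 61900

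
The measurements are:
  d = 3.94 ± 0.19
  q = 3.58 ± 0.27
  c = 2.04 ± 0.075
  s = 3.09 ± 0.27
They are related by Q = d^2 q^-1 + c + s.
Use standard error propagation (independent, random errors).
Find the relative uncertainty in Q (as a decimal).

Let p = d^2·q^-1 = 4.34. δp/p = √((2·δd/d)² + (-1·δq/q)²) = √(0.00930 + 0.00569) = 0.122, so δp = 0.531.
Q = p + c + s: δQ = √(δp² + δc² + δs²) = √(0.282 + 0.00562 + 0.0729) = 0.600
Q = 9.47, so δQ/Q = 0.600/9.47 = 0.0634.

0.0634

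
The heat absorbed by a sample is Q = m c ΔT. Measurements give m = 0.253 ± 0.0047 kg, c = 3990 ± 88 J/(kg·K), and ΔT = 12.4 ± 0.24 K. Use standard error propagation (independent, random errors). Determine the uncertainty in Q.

For a monomial Q ∝ m, c, ΔT, fractional errors add in quadrature:
  (1·δm/m)² = (1×0.0186)² = 0.000345;  (1·δc/c)² = (1×0.0221)² = 0.000486;  (1·δΔT/ΔT)² = (1×0.0194)² = 0.000375
δQ/Q = √(0.00121) = 0.0347
Q = 12500 J, so δQ = 0.0347 × 12500 = 435 J.

435 J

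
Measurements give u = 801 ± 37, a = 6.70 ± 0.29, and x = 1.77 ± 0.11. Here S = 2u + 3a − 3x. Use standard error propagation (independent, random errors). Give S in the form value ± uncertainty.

S is a linear combination, so absolute uncertainties add in quadrature:
  (2·δu)² = 5480;  (3·δa)² = 0.757;  (3·δx)² = 0.109
δS = √(5480) = 74.0
S = 1620.

1620 ± 74.0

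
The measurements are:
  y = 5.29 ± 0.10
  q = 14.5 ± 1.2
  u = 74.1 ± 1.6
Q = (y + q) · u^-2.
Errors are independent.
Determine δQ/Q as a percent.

Let w = y + q = 19.8. δw = √(δy² + δq²) = √(0.0100 + 1.44) = 1.20, so δw/w = 0.0608.
Q is then a monomial in w, u:
δQ/Q = √((δw/w)² + (-2·δu/u)²) = √(0.00370 + 0.00186) = 0.0746

7.46%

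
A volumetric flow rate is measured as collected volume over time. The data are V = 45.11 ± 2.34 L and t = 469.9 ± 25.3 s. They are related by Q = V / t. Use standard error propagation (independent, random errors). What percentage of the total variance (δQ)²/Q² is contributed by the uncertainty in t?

51.9%

(δQ/Q)² = (1·δV/V)² + (-1·δt/t)²
  V term: (1×0.0519)² = 0.00269
  t term: (-1×0.0538)² = 0.00290
Total = 0.00559. Share from t = 0.00290/0.00559 = 0.519.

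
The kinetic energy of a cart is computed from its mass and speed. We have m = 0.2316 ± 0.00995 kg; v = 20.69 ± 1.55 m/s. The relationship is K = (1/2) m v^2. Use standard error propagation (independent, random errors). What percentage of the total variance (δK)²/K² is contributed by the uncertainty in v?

(δK/K)² = (1·δm/m)² + (2·δv/v)²
  m term: (1×0.0430)² = 0.00185
  v term: (2×0.0749)² = 0.0224
Total = 0.0243. Share from v = 0.0224/0.0243 = 0.924.

92.4%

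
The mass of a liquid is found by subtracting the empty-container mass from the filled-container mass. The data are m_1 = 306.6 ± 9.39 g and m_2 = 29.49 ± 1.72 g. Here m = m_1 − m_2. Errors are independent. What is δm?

m is a linear combination, so absolute uncertainties add in quadrature:
  (δm_1)² = 88.2;  (δm_2)² = 2.96
δm = √(91.1) = 9.55 g

9.55 g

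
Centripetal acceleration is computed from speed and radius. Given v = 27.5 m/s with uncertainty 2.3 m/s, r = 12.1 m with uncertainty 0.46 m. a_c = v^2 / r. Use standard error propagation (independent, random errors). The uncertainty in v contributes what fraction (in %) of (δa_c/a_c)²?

(δa_c/a_c)² = (2·δv/v)² + (-1·δr/r)²
  v term: (2×0.0836)² = 0.0280
  r term: (-1×0.0380)² = 0.00145
Total = 0.0294. Share from v = 0.0280/0.0294 = 0.951.

95.1%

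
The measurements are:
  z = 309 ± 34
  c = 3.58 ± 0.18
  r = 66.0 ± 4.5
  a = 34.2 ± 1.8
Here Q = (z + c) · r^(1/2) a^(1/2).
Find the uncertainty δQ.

Let u = z + c = 313. δu = √(δz² + δc²) = √(1160 + 0.0324) = 34.0, so δu/u = 0.109.
Q is then a monomial in u, r, a:
δQ/Q = √((δu/u)² + (½·δr/r)² + (½·δa/a)²) = √(0.0118 + 0.00116 + 0.000693) = 0.117
Q = 14900, so δQ = 0.117 × 14900 = 1740.

1740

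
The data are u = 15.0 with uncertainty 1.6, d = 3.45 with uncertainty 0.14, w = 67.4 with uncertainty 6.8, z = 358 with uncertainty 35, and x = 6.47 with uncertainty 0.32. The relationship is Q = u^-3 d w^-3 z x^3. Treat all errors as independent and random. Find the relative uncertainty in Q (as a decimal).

Q is a product of powers, so relative uncertainties combine in quadrature:
  (-3·δu/u)² = (-3×0.107)² = 0.102;  (1·δd/d)² = (1×0.0406)² = 0.00165;  (-3·δw/w)² = (-3×0.101)² = 0.0916;  (1·δz/z)² = (1×0.0978)² = 0.00956;  (3·δx/x)² = (3×0.0495)² = 0.0220
δQ/Q = √(0.227) = 0.477

0.477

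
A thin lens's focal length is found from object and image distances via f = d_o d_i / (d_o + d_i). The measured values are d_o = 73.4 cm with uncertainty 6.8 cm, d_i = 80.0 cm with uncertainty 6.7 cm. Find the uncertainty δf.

2.40 cm

∂f/∂d_o = (d_i/(d_o+d_i))² = 0.272;  ∂f/∂d_i = (d_o/(d_o+d_i))² = 0.229
δf = √((∂f/∂d_o · δd_o)² + (∂f/∂d_i · δd_i)²) = √(3.42 + 2.35) = 2.40 cm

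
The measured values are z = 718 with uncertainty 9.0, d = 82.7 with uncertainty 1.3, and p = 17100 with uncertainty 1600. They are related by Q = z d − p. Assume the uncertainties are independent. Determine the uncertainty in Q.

2000

Let w = z·d = 59400. δw/w = √((1·δz/z)² + (1·δd/d)²) = √(0.000157 + 0.000247) = 0.0201, so δw = 1190.
Q = w − p: δQ = √(δw² + δp²) = √(1.43e+06 + 2.56e+06) = 2000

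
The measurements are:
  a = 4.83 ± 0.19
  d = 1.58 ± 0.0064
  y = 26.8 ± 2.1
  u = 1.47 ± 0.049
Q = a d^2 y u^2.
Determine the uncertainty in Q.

77.1

For a monomial Q ∝ a, d^2, y, u^2, fractional errors add in quadrature:
  (1·δa/a)² = (1×0.0393)² = 0.00155;  (2·δd/d)² = (2×0.00405)² = 6.56e-05;  (1·δy/y)² = (1×0.0784)² = 0.00614;  (2·δu/u)² = (2×0.0333)² = 0.00444
δQ/Q = √(0.0122) = 0.110
Q = 698, so δQ = 0.110 × 698 = 77.1.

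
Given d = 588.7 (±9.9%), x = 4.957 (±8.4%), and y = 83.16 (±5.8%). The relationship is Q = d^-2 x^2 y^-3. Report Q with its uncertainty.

(1.233 ± 0.385) × 10^-10

Relative error in a monomial: (δQ/Q)² = Σ (nᵢ · δxᵢ/xᵢ)².
  (-2·δd/d)² = (-2×0.0990)² = 0.0392;  (2·δx/x)² = (2×0.0840)² = 0.0282;  (-3·δy/y)² = (-3×0.0580)² = 0.0303
δQ/Q = √(0.0977) = 0.313
Q = 1.233e-10, so δQ = 0.313 × 1.233e-10 = 3.85e-11.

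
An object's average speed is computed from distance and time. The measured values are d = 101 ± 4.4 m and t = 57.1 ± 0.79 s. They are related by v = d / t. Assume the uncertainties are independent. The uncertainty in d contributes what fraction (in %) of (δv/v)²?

(δv/v)² = (1·δd/d)² + (-1·δt/t)²
  d term: (1×0.0436)² = 0.00190
  t term: (-1×0.0138)² = 0.000191
Total = 0.00209. Share from d = 0.00190/0.00209 = 0.908.

90.8%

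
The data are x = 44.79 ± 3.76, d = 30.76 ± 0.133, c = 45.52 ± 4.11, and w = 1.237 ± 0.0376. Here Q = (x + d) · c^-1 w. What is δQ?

Let u = x + d = 75.55. δu = √(δx² + δd²) = √(14.1 + 0.0177) = 3.76, so δu/u = 0.0498.
Q is then a monomial in u, c, w:
δQ/Q = √((δu/u)² + (-1·δc/c)² + (1·δw/w)²) = √(0.00248 + 0.00815 + 0.000924) = 0.107
Q = 2.053, so δQ = 0.107 × 2.053 = 0.221.

0.221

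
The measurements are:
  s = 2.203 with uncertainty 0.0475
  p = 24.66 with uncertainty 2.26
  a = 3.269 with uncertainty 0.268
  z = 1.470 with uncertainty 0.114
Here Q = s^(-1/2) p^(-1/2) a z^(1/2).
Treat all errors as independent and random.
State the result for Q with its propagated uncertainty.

0.5377 ± 0.0549

Since Q is a product/quotient, work with relative uncertainties:
  (−½·δs/s)² = (-0.5×0.0216)² = 0.000116;  (−½·δp/p)² = (-0.5×0.0916)² = 0.00210;  (1·δa/a)² = (1×0.0820)² = 0.00672;  (½·δz/z)² = (0.5×0.0776)² = 0.00150
δQ/Q = √(0.0104) = 0.102
Q = 0.5377, so δQ = 0.102 × 0.5377 = 0.0549.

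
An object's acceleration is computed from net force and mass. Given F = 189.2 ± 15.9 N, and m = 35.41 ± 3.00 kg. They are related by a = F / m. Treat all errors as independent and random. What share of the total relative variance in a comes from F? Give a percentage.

(δa/a)² = (1·δF/F)² + (-1·δm/m)²
  F term: (1×0.0840)² = 0.00706
  m term: (-1×0.0847)² = 0.00718
Total = 0.0142. Share from F = 0.00706/0.0142 = 0.496.

49.6%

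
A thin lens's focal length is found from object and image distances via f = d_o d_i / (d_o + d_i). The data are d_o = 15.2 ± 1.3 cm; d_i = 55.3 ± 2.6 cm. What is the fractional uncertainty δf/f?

∂f/∂d_o = (d_i/(d_o+d_i))² = 0.615;  ∂f/∂d_i = (d_o/(d_o+d_i))² = 0.0465
δf = √((∂f/∂d_o · δd_o)² + (∂f/∂d_i · δd_i)²) = √(0.640 + 0.0146) = 0.809 cm
f = 11.9 cm, so δf/f = 0.809/11.9 = 0.0678.

0.0678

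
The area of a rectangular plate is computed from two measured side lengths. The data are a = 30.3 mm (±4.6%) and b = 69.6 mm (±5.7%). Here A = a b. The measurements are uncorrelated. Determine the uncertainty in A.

For a monomial A ∝ a, b, fractional errors add in quadrature:
  (1·δa/a)² = (1×0.0460)² = 0.00212;  (1·δb/b)² = (1×0.0570)² = 0.00325
δA/A = √(0.00536) = 0.0732
A = 2110 mm^2, so δA = 0.0732 × 2110 = 154 mm^2.

154 mm^2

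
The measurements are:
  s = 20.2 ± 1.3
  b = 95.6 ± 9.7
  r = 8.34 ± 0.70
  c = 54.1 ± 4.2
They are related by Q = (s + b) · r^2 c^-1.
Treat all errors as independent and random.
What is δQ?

30.3

Let u = s + b = 116. δu = √(δs² + δb²) = √(1.69 + 94.1) = 9.79, so δu/u = 0.0845.
Q is then a monomial in u, r, c:
δQ/Q = √((δu/u)² + (2·δr/r)² + (-1·δc/c)²) = √(0.00714 + 0.0282 + 0.00603) = 0.203
Q = 149, so δQ = 0.203 × 149 = 30.3.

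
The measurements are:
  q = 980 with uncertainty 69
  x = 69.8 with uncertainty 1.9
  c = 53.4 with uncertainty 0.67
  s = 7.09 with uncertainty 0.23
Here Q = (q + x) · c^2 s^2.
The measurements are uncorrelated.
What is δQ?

1.44e+07

Let u = q + x = 1050. δu = √(δq² + δx²) = √(4760 + 3.61) = 69.0, so δu/u = 0.0658.
Q is then a monomial in u, c, s:
δQ/Q = √((δu/u)² + (2·δc/c)² + (2·δs/s)²) = √(0.00432 + 0.000630 + 0.00421) = 0.0957
Q = 1.5e+08, so δQ = 0.0957 × 1.5e+08 = 1.44e+07.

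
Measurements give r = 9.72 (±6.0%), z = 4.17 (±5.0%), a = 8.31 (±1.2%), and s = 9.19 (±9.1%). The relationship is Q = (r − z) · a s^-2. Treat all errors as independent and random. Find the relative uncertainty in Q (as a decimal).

Let u = r − z = 5.55. δu = √(δr² + δz²) = √(0.340 + 0.0435) = 0.619, so δu/u = 0.112.
Q is then a monomial in u, a, s:
δQ/Q = √((δu/u)² + (1·δa/a)² + (-2·δs/s)²) = √(0.0125 + 0.000144 + 0.0331) = 0.214

0.214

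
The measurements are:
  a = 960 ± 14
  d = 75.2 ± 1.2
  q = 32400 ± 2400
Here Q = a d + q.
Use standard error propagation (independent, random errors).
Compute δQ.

2860

Let p = a·d = 72200. δp/p = √((1·δa/a)² + (1·δd/d)²) = √(0.000213 + 0.000255) = 0.0216, so δp = 1560.
Q = p + q: δQ = √(δp² + δq²) = √(2.44e+06 + 5.76e+06) = 2860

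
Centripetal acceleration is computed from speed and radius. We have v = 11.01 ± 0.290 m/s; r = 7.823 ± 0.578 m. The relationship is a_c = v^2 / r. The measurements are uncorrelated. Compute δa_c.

1.41 m/s^2

For a monomial a_c ∝ v^2, r^-1, fractional errors add in quadrature:
  (2·δv/v)² = (2×0.0263)² = 0.00278;  (-1·δr/r)² = (-1×0.0739)² = 0.00546
δa_c/a_c = √(0.00823) = 0.0907
a_c = 15.50 m/s^2, so δa_c = 0.0907 × 15.50 = 1.41 m/s^2.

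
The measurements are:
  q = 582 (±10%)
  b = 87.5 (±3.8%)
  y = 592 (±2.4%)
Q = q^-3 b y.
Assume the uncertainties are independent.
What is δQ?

Relative error in a monomial: (δQ/Q)² = Σ (nᵢ · δxᵢ/xᵢ)².
  (-3·δq/q)² = (-3×0.100)² = 0.0900;  (1·δb/b)² = (1×0.0380)² = 0.00144;  (1·δy/y)² = (1×0.0240)² = 0.000576
δQ/Q = √(0.0920) = 0.303
Q = 0.000263, so δQ = 0.303 × 0.000263 = 7.97e-05.

7.97e-05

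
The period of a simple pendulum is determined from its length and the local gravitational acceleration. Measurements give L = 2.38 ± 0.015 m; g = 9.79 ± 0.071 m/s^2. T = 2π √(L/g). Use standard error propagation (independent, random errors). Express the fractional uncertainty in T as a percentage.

0.480%

Each factor contributes (exponent × relative error)² to (δT/T)²:
  (½·δL/L)² = (0.5×0.00630)² = 9.93e-06;  (−½·δg/g)² = (-0.5×0.00725)² = 1.31e-05
δT/T = √(2.31e-05) = 0.00480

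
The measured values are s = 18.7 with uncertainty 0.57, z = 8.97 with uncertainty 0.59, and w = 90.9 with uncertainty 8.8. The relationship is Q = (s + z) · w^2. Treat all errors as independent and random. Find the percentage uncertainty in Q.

Let u = s + z = 27.7. δu = √(δs² + δz²) = √(0.325 + 0.348) = 0.820, so δu/u = 0.0296.
Q is then a monomial in u, w:
δQ/Q = √((δu/u)² + (2·δw/w)²) = √(0.000879 + 0.0375) = 0.196

19.6%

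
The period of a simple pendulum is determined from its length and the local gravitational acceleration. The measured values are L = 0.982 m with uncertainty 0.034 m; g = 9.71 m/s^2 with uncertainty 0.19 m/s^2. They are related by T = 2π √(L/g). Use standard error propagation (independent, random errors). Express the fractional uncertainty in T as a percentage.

Products/powers → add relative errors in quadrature, weighted by exponent:
  (½·δL/L)² = (0.5×0.0346)² = 0.000300;  (−½·δg/g)² = (-0.5×0.0196)² = 9.57e-05
δT/T = √(0.000395) = 0.0199

1.99%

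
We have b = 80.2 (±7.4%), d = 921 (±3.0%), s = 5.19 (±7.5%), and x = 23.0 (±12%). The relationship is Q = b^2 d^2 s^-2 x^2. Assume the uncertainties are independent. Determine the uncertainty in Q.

Since Q is a product/quotient, work with relative uncertainties:
  (2·δb/b)² = (2×0.0740)² = 0.0219;  (2·δd/d)² = (2×0.0300)² = 0.00360;  (-2·δs/s)² = (-2×0.0750)² = 0.0225;  (2·δx/x)² = (2×0.120)² = 0.0576
δQ/Q = √(0.106) = 0.325
Q = 1.07e+11, so δQ = 0.325 × 1.07e+11 = 3.48e+10.

3.48e+10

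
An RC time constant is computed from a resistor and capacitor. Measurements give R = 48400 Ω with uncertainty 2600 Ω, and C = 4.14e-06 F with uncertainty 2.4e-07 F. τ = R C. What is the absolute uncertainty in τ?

0.0158 s

τ is a product of powers, so relative uncertainties combine in quadrature:
  (1·δR/R)² = (1×0.0537)² = 0.00289;  (1·δC/C)² = (1×0.0580)² = 0.00336
δτ/τ = √(0.00625) = 0.0790
τ = 0.200 s, so δτ = 0.0790 × 0.200 = 0.0158 s.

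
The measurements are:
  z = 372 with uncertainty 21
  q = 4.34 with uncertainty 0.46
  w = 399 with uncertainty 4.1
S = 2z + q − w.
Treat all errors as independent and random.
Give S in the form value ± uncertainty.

349 ± 42.2

Absolute uncertainties add in quadrature for a linear combination:
  (2·δz)² = 1760;  (δq)² = 0.212;  (δw)² = 16.8
δS = √(1780) = 42.2
S = 349.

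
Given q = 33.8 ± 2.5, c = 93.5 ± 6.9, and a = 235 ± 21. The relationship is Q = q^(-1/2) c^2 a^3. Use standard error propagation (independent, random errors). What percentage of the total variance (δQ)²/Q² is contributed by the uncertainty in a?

(δQ/Q)² = (−½·δq/q)² + (2·δc/c)² + (3·δa/a)²
  q term: (-0.5×0.0740)² = 0.00137
  c term: (2×0.0738)² = 0.0218
  a term: (3×0.0894)² = 0.0719
Total = 0.0950. Share from a = 0.0719/0.0950 = 0.756.

75.6%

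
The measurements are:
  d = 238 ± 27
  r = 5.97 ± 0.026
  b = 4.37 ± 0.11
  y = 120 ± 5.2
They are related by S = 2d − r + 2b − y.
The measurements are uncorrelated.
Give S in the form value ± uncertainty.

359 ± 54.3

S is a linear combination, so absolute uncertainties add in quadrature:
  (2·δd)² = 2920;  (δr)² = 0.000676;  (2·δb)² = 0.0484;  (δy)² = 27.0
δS = √(2940) = 54.3
S = 359.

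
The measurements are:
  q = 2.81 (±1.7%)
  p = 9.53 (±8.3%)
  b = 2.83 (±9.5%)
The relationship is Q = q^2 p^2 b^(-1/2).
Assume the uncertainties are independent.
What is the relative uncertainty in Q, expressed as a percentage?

Relative error in a monomial: (δQ/Q)² = Σ (nᵢ · δxᵢ/xᵢ)².
  (2·δq/q)² = (2×0.0170)² = 0.00116;  (2·δp/p)² = (2×0.0830)² = 0.0276;  (−½·δb/b)² = (-0.5×0.0950)² = 0.00226
δQ/Q = √(0.0310) = 0.176

17.6%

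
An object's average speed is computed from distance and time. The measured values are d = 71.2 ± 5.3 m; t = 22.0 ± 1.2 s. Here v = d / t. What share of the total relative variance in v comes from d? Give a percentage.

65.1%

(δv/v)² = (1·δd/d)² + (-1·δt/t)²
  d term: (1×0.0744)² = 0.00554
  t term: (-1×0.0545)² = 0.00298
Total = 0.00852. Share from d = 0.00554/0.00852 = 0.651.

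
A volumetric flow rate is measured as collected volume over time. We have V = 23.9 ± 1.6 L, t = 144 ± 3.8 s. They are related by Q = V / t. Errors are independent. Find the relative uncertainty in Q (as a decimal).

Products/powers → add relative errors in quadrature, weighted by exponent:
  (1·δV/V)² = (1×0.0669)² = 0.00448;  (-1·δt/t)² = (-1×0.0264)² = 0.000696
δQ/Q = √(0.00518) = 0.0720

0.0720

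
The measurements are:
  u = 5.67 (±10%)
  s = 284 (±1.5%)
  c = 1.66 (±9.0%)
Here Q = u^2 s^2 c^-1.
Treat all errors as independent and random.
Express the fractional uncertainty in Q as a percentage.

22.1%

Products/powers → add relative errors in quadrature, weighted by exponent:
  (2·δu/u)² = (2×0.100)² = 0.0400;  (2·δs/s)² = (2×0.0150)² = 0.000900;  (-1·δc/c)² = (-1×0.0900)² = 0.00810
δQ/Q = √(0.0490) = 0.221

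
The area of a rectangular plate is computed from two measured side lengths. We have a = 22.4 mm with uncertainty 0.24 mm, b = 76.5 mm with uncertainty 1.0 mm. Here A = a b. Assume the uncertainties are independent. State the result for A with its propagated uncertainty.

1710 ± 29.0 mm^2

Each factor contributes (exponent × relative error)² to (δA/A)²:
  (1·δa/a)² = (1×0.0107)² = 0.000115;  (1·δb/b)² = (1×0.0131)² = 0.000171
δA/A = √(0.000286) = 0.0169
A = 1710 mm^2, so δA = 0.0169 × 1710 = 29.0 mm^2.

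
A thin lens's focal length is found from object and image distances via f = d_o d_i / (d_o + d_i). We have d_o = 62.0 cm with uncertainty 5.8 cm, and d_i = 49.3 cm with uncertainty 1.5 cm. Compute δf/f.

∂f/∂d_o = (d_i/(d_o+d_i))² = 0.196;  ∂f/∂d_i = (d_o/(d_o+d_i))² = 0.310
δf = √((∂f/∂d_o · δd_o)² + (∂f/∂d_i · δd_i)²) = √(1.29 + 0.217) = 1.23 cm
f = 27.5 cm, so δf/f = 1.23/27.5 = 0.0448.

0.0448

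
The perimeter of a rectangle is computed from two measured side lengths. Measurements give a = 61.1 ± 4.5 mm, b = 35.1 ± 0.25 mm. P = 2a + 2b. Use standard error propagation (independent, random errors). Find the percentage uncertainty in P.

4.68%

Sums and differences: (δP)² = Σ (cᵢ δxᵢ)².
  (2·δa)² = 81.0;  (2·δb)² = 0.250
δP = √(81.2) = 9.01 mm
P = 192 mm, so δP/P = 9.01/192 = 0.0468.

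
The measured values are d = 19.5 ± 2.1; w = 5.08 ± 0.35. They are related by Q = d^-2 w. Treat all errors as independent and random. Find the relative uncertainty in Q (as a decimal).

0.226

Q is a product of powers, so relative uncertainties combine in quadrature:
  (-2·δd/d)² = (-2×0.108)² = 0.0464;  (1·δw/w)² = (1×0.0689)² = 0.00475
δQ/Q = √(0.0511) = 0.226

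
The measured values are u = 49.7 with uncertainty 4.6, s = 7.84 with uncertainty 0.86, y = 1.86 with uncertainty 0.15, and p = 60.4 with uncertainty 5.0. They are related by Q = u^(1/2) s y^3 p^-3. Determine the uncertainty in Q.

0.000592

Products/powers → add relative errors in quadrature, weighted by exponent:
  (½·δu/u)² = (0.5×0.0926)² = 0.00214;  (1·δs/s)² = (1×0.110)² = 0.0120;  (3·δy/y)² = (3×0.0806)² = 0.0585;  (-3·δp/p)² = (-3×0.0828)² = 0.0617
δQ/Q = √(0.134) = 0.367
Q = 0.00161, so δQ = 0.367 × 0.00161 = 0.000592.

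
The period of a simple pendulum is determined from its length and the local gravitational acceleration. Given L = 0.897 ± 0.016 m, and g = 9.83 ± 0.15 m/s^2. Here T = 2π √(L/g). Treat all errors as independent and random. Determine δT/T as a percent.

Relative error in a monomial: (δT/T)² = Σ (nᵢ · δxᵢ/xᵢ)².
  (½·δL/L)² = (0.5×0.0178)² = 7.95e-05;  (−½·δg/g)² = (-0.5×0.0153)² = 5.82e-05
δT/T = √(0.000138) = 0.0117

1.17%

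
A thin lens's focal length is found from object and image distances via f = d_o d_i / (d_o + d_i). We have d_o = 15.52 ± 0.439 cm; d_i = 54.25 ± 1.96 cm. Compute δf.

0.283 cm

∂f/∂d_o = (d_i/(d_o+d_i))² = 0.605;  ∂f/∂d_i = (d_o/(d_o+d_i))² = 0.0495
δf = √((∂f/∂d_o · δd_o)² + (∂f/∂d_i · δd_i)²) = √(0.0704 + 0.00941) = 0.283 cm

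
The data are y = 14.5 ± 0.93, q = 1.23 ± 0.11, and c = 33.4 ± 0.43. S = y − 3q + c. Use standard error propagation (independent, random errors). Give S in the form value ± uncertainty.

44.2 ± 1.08

Each term contributes (cᵢ δxᵢ)² to (δS)²:
  (δy)² = 0.865;  (3·δq)² = 0.109;  (δc)² = 0.185
δS = √(1.16) = 1.08
S = 44.2.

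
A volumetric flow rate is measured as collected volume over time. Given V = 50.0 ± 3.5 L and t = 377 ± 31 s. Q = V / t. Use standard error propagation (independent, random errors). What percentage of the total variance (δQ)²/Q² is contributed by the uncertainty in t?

58.0%

(δQ/Q)² = (1·δV/V)² + (-1·δt/t)²
  V term: (1×0.0700)² = 0.00490
  t term: (-1×0.0822)² = 0.00676
Total = 0.0117. Share from t = 0.00676/0.0117 = 0.580.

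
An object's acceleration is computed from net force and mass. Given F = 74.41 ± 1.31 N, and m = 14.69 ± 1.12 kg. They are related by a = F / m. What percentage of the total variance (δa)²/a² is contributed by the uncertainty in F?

(δa/a)² = (1·δF/F)² + (-1·δm/m)²
  F term: (1×0.0176)² = 0.000310
  m term: (-1×0.0762)² = 0.00581
Total = 0.00612. Share from F = 0.000310/0.00612 = 0.0506.

5.06%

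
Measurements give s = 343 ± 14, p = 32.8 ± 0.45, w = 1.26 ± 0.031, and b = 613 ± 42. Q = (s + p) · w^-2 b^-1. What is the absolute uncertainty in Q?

0.0356

Let u = s + p = 376. δu = √(δs² + δp²) = √(196 + 0.203) = 14.0, so δu/u = 0.0373.
Q is then a monomial in u, w, b:
δQ/Q = √((δu/u)² + (-2·δw/w)² + (-1·δb/b)²) = √(0.00139 + 0.00242 + 0.00469) = 0.0922
Q = 0.386, so δQ = 0.0922 × 0.386 = 0.0356.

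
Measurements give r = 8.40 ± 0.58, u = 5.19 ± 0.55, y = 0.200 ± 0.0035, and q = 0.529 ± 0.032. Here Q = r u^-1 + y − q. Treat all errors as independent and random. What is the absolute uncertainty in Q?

0.207

Let p = r·u^-1 = 1.62. δp/p = √((1·δr/r)² + (-1·δu/u)²) = √(0.00477 + 0.0112) = 0.126, so δp = 0.205.
Q = p + y − q: δQ = √(δp² + δy² + δq²) = √(0.0419 + 1.23e-05 + 0.00102) = 0.207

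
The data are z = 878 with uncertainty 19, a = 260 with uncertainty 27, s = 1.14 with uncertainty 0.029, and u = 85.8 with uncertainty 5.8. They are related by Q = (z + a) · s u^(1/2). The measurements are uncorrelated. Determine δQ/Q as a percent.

Let w = z + a = 1140. δw = √(δz² + δa²) = √(361 + 729) = 33.0, so δw/w = 0.0290.
Q is then a monomial in w, s, u:
δQ/Q = √((δw/w)² + (1·δs/s)² + (½·δu/u)²) = √(0.000842 + 0.000647 + 0.00114) = 0.0513

5.13%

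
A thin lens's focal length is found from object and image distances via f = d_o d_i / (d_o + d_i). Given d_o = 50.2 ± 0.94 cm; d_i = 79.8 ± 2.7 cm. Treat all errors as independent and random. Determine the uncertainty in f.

0.536 cm

∂f/∂d_o = (d_i/(d_o+d_i))² = 0.377;  ∂f/∂d_i = (d_o/(d_o+d_i))² = 0.149
δf = √((∂f/∂d_o · δd_o)² + (∂f/∂d_i · δd_i)²) = √(0.125 + 0.162) = 0.536 cm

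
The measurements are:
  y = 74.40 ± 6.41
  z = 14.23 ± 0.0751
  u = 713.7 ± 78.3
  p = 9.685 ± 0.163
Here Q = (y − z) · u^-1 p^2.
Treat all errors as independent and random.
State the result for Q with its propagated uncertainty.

7.908 ± 1.24

Let w = y − z = 60.17. δw = √(δy² + δz²) = √(41.1 + 0.00564) = 6.41, so δw/w = 0.107.
Q is then a monomial in w, u, p:
δQ/Q = √((δw/w)² + (-1·δu/u)² + (2·δp/p)²) = √(0.0114 + 0.0120 + 0.00113) = 0.157
Q = 7.908, so δQ = 0.157 × 7.908 = 1.24.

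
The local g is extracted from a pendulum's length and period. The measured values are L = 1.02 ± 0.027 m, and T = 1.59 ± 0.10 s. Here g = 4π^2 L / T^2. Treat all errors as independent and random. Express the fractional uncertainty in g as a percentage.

Relative error in a monomial: (δg/g)² = Σ (nᵢ · δxᵢ/xᵢ)².
  (1·δL/L)² = (1×0.0265)² = 0.000701;  (-2·δT/T)² = (-2×0.0629)² = 0.0158
δg/g = √(0.0165) = 0.129

12.9%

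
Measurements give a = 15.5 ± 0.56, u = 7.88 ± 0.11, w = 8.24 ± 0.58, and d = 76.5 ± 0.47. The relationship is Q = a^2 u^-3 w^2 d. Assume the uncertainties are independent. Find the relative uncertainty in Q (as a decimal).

0.164

Products/powers → add relative errors in quadrature, weighted by exponent:
  (2·δa/a)² = (2×0.0361)² = 0.00522;  (-3·δu/u)² = (-3×0.0140)² = 0.00175;  (2·δw/w)² = (2×0.0704)² = 0.0198;  (1·δd/d)² = (1×0.00614)² = 3.77e-05
δQ/Q = √(0.0268) = 0.164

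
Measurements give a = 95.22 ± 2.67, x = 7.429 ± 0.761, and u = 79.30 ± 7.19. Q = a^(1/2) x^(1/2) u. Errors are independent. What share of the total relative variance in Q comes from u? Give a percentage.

74.5%

(δQ/Q)² = (½·δa/a)² + (½·δx/x)² + (1·δu/u)²
  a term: (0.5×0.0280)² = 0.000197
  x term: (0.5×0.102)² = 0.00262
  u term: (1×0.0907)² = 0.00822
Total = 0.0110. Share from u = 0.00822/0.0110 = 0.745.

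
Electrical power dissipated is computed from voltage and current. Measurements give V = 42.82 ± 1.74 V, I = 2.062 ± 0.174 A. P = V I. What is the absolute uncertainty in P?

P is a product of powers, so relative uncertainties combine in quadrature:
  (1·δV/V)² = (1×0.0406)² = 0.00165;  (1·δI/I)² = (1×0.0844)² = 0.00712
δP/P = √(0.00877) = 0.0937
P = 88.29 W, so δP = 0.0937 × 88.29 = 8.27 W.

8.27 W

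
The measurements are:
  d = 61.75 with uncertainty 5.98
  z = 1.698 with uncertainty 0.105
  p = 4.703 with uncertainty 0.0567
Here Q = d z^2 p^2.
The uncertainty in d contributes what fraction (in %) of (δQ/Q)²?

37.1%

(δQ/Q)² = (1·δd/d)² + (2·δz/z)² + (2·δp/p)²
  d term: (1×0.0968)² = 0.00938
  z term: (2×0.0618)² = 0.0153
  p term: (2×0.0121)² = 0.000581
Total = 0.0253. Share from d = 0.00938/0.0253 = 0.371.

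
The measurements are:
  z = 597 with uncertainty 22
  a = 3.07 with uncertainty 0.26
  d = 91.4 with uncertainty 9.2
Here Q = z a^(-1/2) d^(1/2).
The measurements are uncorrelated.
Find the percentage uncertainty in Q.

7.54%

Since Q is a product/quotient, work with relative uncertainties:
  (1·δz/z)² = (1×0.0369)² = 0.00136;  (−½·δa/a)² = (-0.5×0.0847)² = 0.00179;  (½·δd/d)² = (0.5×0.101)² = 0.00253
δQ/Q = √(0.00568) = 0.0754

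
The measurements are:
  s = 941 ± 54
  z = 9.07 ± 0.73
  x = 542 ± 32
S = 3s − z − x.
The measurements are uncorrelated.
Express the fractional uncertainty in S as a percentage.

For a sum/difference, combine absolute errors in quadrature:
  (3·δs)² = 26200;  (δz)² = 0.533;  (δx)² = 1020
δS = √(27300) = 165
S = 2270, so δS/S = 165/2270 = 0.0727.

7.27%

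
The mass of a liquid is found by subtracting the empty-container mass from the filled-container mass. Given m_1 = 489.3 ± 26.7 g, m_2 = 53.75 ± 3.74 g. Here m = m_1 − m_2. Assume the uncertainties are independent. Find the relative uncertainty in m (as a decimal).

0.0619

For a sum/difference, combine absolute errors in quadrature:
  (δm_1)² = 713;  (δm_2)² = 14.0
δm = √(727) = 27.0 g
m = 435.6 g, so δm/m = 27.0/435.6 = 0.0619.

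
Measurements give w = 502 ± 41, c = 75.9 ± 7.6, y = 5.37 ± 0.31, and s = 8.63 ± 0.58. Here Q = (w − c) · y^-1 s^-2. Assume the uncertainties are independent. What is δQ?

0.188

Let u = w − c = 426. δu = √(δw² + δc²) = √(1680 + 57.8) = 41.7, so δu/u = 0.0979.
Q is then a monomial in u, y, s:
δQ/Q = √((δu/u)² + (-1·δy/y)² + (-2·δs/s)²) = √(0.00958 + 0.00333 + 0.0181) = 0.176
Q = 1.07, so δQ = 0.176 × 1.07 = 0.188.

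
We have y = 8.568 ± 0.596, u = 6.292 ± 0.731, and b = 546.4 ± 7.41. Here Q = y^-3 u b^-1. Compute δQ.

For a monomial Q ∝ y^-3, u, b^-1, fractional errors add in quadrature:
  (-3·δy/y)² = (-3×0.0696)² = 0.0435;  (1·δu/u)² = (1×0.116)² = 0.0135;  (-1·δb/b)² = (-1×0.0136)² = 0.000184
δQ/Q = √(0.0572) = 0.239
Q = 1.831e-05, so δQ = 0.239 × 1.831e-05 = 4.38e-06.

4.38e-06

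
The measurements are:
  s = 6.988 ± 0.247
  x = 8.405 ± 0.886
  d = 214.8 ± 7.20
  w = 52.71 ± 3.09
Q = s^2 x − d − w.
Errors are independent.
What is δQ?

52.7

Let p = s^2·x = 410.4. δp/p = √((2·δs/s)² + (1·δx/x)²) = √(0.00500 + 0.0111) = 0.127, so δp = 52.1.
Q = p − d − w: δQ = √(δp² + δd² + δw²) = √(2710 + 51.8 + 9.55) = 52.7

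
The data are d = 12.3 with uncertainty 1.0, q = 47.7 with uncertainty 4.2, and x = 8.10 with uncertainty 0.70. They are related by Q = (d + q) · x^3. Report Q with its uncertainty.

31900 ± 8580

Let u = d + q = 60.0. δu = √(δd² + δq²) = √(1.00 + 17.6) = 4.32, so δu/u = 0.0720.
Q is then a monomial in u, x:
δQ/Q = √((δu/u)² + (3·δx/x)²) = √(0.00518 + 0.0672) = 0.269
Q = 31900, so δQ = 0.269 × 31900 = 8580.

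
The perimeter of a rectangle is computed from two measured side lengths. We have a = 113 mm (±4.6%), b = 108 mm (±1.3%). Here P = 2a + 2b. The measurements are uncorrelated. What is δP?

10.8 mm

Absolute uncertainties add in quadrature for a linear combination:
  (2·δa)² = 108;  (2·δb)² = 7.88
δP = √(116) = 10.8 mm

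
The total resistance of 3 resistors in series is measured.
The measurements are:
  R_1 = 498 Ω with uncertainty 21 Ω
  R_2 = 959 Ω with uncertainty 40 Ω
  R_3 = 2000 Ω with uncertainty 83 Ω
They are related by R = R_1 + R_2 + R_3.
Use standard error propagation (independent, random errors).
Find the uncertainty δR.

Absolute uncertainties add in quadrature for a linear combination:
  (δR_1)² = 441;  (δR_2)² = 1600;  (δR_3)² = 6890
δR = √(8930) = 94.5 Ω

94.5 Ω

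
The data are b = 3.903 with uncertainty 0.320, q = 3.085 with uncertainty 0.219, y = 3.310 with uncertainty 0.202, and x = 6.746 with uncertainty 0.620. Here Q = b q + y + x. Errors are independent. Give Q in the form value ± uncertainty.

Let p = b·q = 12.04. δp/p = √((1·δb/b)² + (1·δq/q)²) = √(0.00672 + 0.00504) = 0.108, so δp = 1.31.
Q = p + y + x: δQ = √(δp² + δy² + δx²) = √(1.71 + 0.0408 + 0.384) = 1.46
Q = 22.10.

22.10 ± 1.46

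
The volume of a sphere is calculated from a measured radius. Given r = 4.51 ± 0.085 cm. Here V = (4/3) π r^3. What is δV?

21.7 cm^3

V ∝ r^3, so δV/V = |3| · δr/r = 3 × 0.0188 = 0.0565.
V = 384 cm^3, so δV = 0.0565 × 384 = 21.7 cm^3.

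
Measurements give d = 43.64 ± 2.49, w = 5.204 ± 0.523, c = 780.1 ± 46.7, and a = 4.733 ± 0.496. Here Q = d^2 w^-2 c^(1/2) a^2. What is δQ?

13800

Products/powers → add relative errors in quadrature, weighted by exponent:
  (2·δd/d)² = (2×0.0571)² = 0.0130;  (-2·δw/w)² = (-2×0.100)² = 0.0404;  (½·δc/c)² = (0.5×0.0599)² = 0.000896;  (2·δa/a)² = (2×0.105)² = 0.0439
δQ/Q = √(0.0982) = 0.313
Q = 44000, so δQ = 0.313 × 44000 = 13800.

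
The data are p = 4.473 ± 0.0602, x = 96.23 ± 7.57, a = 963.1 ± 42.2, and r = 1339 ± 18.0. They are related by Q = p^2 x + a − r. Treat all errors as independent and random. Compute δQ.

Let w = p^2·x = 1925. δw/w = √((2·δp/p)² + (1·δx/x)²) = √(0.000725 + 0.00619) = 0.0831, so δw = 160.
Q = w + a − r: δQ = √(δw² + δa² + δr²) = √(25600 + 1780 + 324) = 167

167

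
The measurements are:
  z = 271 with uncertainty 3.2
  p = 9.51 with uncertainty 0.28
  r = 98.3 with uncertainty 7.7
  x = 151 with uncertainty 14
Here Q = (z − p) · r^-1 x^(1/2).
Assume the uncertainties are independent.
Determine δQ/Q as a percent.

Let u = z − p = 261. δu = √(δz² + δp²) = √(10.2 + 0.0784) = 3.21, so δu/u = 0.0123.
Q is then a monomial in u, r, x:
δQ/Q = √((δu/u)² + (-1·δr/r)² + (½·δx/x)²) = √(0.000151 + 0.00614 + 0.00215) = 0.0918

9.18%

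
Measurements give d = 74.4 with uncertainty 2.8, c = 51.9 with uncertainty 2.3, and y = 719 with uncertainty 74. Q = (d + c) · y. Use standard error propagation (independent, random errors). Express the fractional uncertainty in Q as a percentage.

Let u = d + c = 126. δu = √(δd² + δc²) = √(7.84 + 5.29) = 3.62, so δu/u = 0.0287.
Q is then a monomial in u, y:
δQ/Q = √((δu/u)² + (1·δy/y)²) = √(0.000823 + 0.0106) = 0.107

10.7%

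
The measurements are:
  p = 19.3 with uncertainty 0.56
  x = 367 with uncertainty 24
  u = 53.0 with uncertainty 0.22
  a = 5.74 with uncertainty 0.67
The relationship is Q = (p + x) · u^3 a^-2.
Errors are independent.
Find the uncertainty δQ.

4.22e+05

Let w = p + x = 386. δw = √(δp² + δx²) = √(0.314 + 576) = 24.0, so δw/w = 0.0621.
Q is then a monomial in w, u, a:
δQ/Q = √((δw/w)² + (3·δu/u)² + (-2·δa/a)²) = √(0.00386 + 0.000155 + 0.0545) = 0.242
Q = 1.75e+06, so δQ = 0.242 × 1.75e+06 = 4.22e+05.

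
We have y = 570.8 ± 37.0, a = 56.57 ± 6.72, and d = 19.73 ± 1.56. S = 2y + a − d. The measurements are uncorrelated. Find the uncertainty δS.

74.3

S is a linear combination, so absolute uncertainties add in quadrature:
  (2·δy)² = 5480;  (δa)² = 45.2;  (δd)² = 2.43
δS = √(5520) = 74.3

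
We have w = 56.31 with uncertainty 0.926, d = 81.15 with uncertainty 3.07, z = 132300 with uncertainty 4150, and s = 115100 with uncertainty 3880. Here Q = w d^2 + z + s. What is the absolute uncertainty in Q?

Let p = w·d^2 = 370800. δp/p = √((1·δw/w)² + (2·δd/d)²) = √(0.000270 + 0.00572) = 0.0774, so δp = 28700.
Q = p + z + s: δQ = √(δp² + δz² + δs²) = √(8.24e+08 + 1.72e+07 + 1.51e+07) = 29300

29300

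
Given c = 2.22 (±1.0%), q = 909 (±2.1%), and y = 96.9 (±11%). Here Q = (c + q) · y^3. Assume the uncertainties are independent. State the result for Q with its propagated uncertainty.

Let u = c + q = 911. δu = √(δc² + δq²) = √(0.000493 + 364) = 19.1, so δu/u = 0.0209.
Q is then a monomial in u, y:
δQ/Q = √((δu/u)² + (3·δy/y)²) = √(0.000439 + 0.109) = 0.331
Q = 8.29e+08, so δQ = 0.331 × 8.29e+08 = 2.74e+08.

(8.29 ± 2.74) × 10^8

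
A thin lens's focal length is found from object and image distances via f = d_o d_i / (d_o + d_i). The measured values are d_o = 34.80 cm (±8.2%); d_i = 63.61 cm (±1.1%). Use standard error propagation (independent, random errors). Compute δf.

∂f/∂d_o = (d_i/(d_o+d_i))² = 0.418;  ∂f/∂d_i = (d_o/(d_o+d_i))² = 0.125
δf = √((∂f/∂d_o · δd_o)² + (∂f/∂d_i · δd_i)²) = √(1.42 + 0.00766) = 1.20 cm

1.20 cm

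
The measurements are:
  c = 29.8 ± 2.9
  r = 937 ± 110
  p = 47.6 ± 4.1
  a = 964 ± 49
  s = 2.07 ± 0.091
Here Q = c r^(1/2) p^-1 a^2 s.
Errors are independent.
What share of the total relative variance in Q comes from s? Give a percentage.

(δQ/Q)² = (1·δc/c)² + (½·δr/r)² + (-1·δp/p)² + (2·δa/a)² + (1·δs/s)²
  c term: (1×0.0973)² = 0.00947
  r term: (0.5×0.117)² = 0.00345
  p term: (-1×0.0861)² = 0.00742
  a term: (2×0.0508)² = 0.0103
  s term: (1×0.0440)² = 0.00193
Total = 0.0326. Share from s = 0.00193/0.0326 = 0.0593.

5.93%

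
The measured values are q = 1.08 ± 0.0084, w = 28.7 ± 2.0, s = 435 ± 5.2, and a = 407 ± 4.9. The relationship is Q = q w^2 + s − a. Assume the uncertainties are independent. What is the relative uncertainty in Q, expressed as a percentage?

13.6%

Let p = q·w^2 = 890. δp/p = √((1·δq/q)² + (2·δw/w)²) = √(6.05e-05 + 0.0194) = 0.140, so δp = 124.
Q = p + s − a: δQ = √(δp² + δs² + δa²) = √(15400 + 27.0 + 24.0) = 124
Q = 918, so δQ/Q = 124/918 = 0.136.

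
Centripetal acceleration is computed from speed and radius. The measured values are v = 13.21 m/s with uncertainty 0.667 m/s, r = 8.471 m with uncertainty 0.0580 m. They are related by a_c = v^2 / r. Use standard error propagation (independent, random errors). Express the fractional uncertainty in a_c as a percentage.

10.1%

Each factor contributes (exponent × relative error)² to (δa_c/a_c)²:
  (2·δv/v)² = (2×0.0505)² = 0.0102;  (-1·δr/r)² = (-1×0.00685)² = 4.69e-05
δa_c/a_c = √(0.0102) = 0.101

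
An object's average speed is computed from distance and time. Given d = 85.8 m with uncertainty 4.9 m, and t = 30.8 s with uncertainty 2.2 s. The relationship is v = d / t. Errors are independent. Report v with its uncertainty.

2.79 ± 0.255 m/s

Each factor contributes (exponent × relative error)² to (δv/v)²:
  (1·δd/d)² = (1×0.0571)² = 0.00326;  (-1·δt/t)² = (-1×0.0714)² = 0.00510
δv/v = √(0.00836) = 0.0915
v = 2.79 m/s, so δv = 0.0915 × 2.79 = 0.255 m/s.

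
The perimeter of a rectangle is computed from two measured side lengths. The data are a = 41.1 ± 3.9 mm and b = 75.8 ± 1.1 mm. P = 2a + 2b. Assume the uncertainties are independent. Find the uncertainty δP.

8.10 mm

Each term contributes (cᵢ δxᵢ)² to (δP)²:
  (2·δa)² = 60.8;  (2·δb)² = 4.84
δP = √(65.7) = 8.10 mm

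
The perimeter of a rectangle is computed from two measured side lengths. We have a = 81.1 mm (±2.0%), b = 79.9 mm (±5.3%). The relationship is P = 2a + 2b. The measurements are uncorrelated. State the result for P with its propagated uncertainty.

Sums and differences: (δP)² = Σ (cᵢ δxᵢ)².
  (2·δa)² = 10.5;  (2·δb)² = 71.7
δP = √(82.3) = 9.07 mm
P = 322 mm.

322 ± 9.07 mm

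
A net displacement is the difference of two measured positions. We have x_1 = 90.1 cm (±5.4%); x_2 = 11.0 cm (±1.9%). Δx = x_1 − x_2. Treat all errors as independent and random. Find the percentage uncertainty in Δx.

Δx is a linear combination, so absolute uncertainties add in quadrature:
  (δx_1)² = 23.7;  (δx_2)² = 0.0437
δΔx = √(23.7) = 4.87 cm
Δx = 79.1 cm, so δΔx/Δx = 4.87/79.1 = 0.0616.

6.16%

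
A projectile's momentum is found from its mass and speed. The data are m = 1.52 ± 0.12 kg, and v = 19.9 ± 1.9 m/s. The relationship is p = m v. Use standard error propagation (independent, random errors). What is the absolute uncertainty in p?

3.75 kg·m/s

Each factor contributes (exponent × relative error)² to (δp/p)²:
  (1·δm/m)² = (1×0.0789)² = 0.00623;  (1·δv/v)² = (1×0.0955)² = 0.00912
δp/p = √(0.0153) = 0.124
p = 30.2 kg·m/s, so δp = 0.124 × 30.2 = 3.75 kg·m/s.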